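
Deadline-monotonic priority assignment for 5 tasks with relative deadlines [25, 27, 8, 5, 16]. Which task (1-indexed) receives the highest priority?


Sort tasks by relative deadline (ascending):
  Task 4: deadline = 5
  Task 3: deadline = 8
  Task 5: deadline = 16
  Task 1: deadline = 25
  Task 2: deadline = 27
Priority order (highest first): [4, 3, 5, 1, 2]
Highest priority task = 4

4


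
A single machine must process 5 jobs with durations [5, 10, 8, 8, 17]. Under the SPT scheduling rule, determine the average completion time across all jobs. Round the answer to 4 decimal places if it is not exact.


Sort jobs by processing time (SPT order): [5, 8, 8, 10, 17]
Compute completion times sequentially:
  Job 1: processing = 5, completes at 5
  Job 2: processing = 8, completes at 13
  Job 3: processing = 8, completes at 21
  Job 4: processing = 10, completes at 31
  Job 5: processing = 17, completes at 48
Sum of completion times = 118
Average completion time = 118/5 = 23.6

23.6


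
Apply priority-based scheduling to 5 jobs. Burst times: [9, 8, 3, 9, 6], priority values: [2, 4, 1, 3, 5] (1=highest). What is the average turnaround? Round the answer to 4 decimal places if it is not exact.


Sort by priority (ascending = highest first):
Order: [(1, 3), (2, 9), (3, 9), (4, 8), (5, 6)]
Completion times:
  Priority 1, burst=3, C=3
  Priority 2, burst=9, C=12
  Priority 3, burst=9, C=21
  Priority 4, burst=8, C=29
  Priority 5, burst=6, C=35
Average turnaround = 100/5 = 20.0

20.0


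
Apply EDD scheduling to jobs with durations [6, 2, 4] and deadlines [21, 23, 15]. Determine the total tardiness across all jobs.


Sort by due date (EDD order): [(4, 15), (6, 21), (2, 23)]
Compute completion times and tardiness:
  Job 1: p=4, d=15, C=4, tardiness=max(0,4-15)=0
  Job 2: p=6, d=21, C=10, tardiness=max(0,10-21)=0
  Job 3: p=2, d=23, C=12, tardiness=max(0,12-23)=0
Total tardiness = 0

0


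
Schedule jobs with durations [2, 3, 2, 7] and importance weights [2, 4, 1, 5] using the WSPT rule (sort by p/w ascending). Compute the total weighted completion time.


Compute p/w ratios and sort ascending (WSPT): [(3, 4), (2, 2), (7, 5), (2, 1)]
Compute weighted completion times:
  Job (p=3,w=4): C=3, w*C=4*3=12
  Job (p=2,w=2): C=5, w*C=2*5=10
  Job (p=7,w=5): C=12, w*C=5*12=60
  Job (p=2,w=1): C=14, w*C=1*14=14
Total weighted completion time = 96

96


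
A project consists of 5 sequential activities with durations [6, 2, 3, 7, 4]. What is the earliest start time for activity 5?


Activity 5 starts after activities 1 through 4 complete.
Predecessor durations: [6, 2, 3, 7]
ES = 6 + 2 + 3 + 7 = 18

18


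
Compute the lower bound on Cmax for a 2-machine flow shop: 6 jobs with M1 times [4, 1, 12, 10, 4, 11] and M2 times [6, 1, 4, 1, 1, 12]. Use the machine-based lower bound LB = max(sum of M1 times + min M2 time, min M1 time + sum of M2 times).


LB1 = sum(M1 times) + min(M2 times) = 42 + 1 = 43
LB2 = min(M1 times) + sum(M2 times) = 1 + 25 = 26
Lower bound = max(LB1, LB2) = max(43, 26) = 43

43


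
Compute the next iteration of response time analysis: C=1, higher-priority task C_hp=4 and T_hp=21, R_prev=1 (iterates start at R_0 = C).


R_next = C + ceil(R_prev / T_hp) * C_hp
ceil(1 / 21) = ceil(0.0476) = 1
Interference = 1 * 4 = 4
R_next = 1 + 4 = 5

5


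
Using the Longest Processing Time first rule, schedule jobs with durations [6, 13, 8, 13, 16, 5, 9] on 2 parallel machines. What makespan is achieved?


Sort jobs in decreasing order (LPT): [16, 13, 13, 9, 8, 6, 5]
Assign each job to the least loaded machine:
  Machine 1: jobs [16, 9, 8], load = 33
  Machine 2: jobs [13, 13, 6, 5], load = 37
Makespan = max load = 37

37


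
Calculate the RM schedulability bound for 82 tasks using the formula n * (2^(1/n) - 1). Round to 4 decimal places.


Compute 2^(1/82) = 1.0084888420
Subtract 1: 1.0084888420 - 1 = 0.0084888420
Multiply by n: 82 * 0.0084888420 = 0.6960850440
Round to 4 dp: 0.6961

0.6961


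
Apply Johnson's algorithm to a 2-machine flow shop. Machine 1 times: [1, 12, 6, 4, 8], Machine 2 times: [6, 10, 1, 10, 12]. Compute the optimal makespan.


Apply Johnson's rule:
  Group 1 (a <= b): [(1, 1, 6), (4, 4, 10), (5, 8, 12)]
  Group 2 (a > b): [(2, 12, 10), (3, 6, 1)]
Optimal job order: [1, 4, 5, 2, 3]
Schedule:
  Job 1: M1 done at 1, M2 done at 7
  Job 4: M1 done at 5, M2 done at 17
  Job 5: M1 done at 13, M2 done at 29
  Job 2: M1 done at 25, M2 done at 39
  Job 3: M1 done at 31, M2 done at 40
Makespan = 40

40


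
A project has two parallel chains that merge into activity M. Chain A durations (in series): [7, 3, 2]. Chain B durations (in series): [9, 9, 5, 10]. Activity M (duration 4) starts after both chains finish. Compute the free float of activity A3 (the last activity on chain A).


ES(A3) = sum of predecessors on chain A = 10
EF(A3) = ES + duration = 10 + 2 = 12
Successor of A3 is M. ES(M) = max(sum(A), sum(B)) = max(12, 33) = 33
Free float = ES(successor) - EF(current) = 33 - 12 = 21

21


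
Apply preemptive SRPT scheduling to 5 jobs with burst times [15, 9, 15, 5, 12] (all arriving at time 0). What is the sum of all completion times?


Since all jobs arrive at t=0, SRPT equals SPT ordering.
SPT order: [5, 9, 12, 15, 15]
Completion times:
  Job 1: p=5, C=5
  Job 2: p=9, C=14
  Job 3: p=12, C=26
  Job 4: p=15, C=41
  Job 5: p=15, C=56
Total completion time = 5 + 14 + 26 + 41 + 56 = 142

142


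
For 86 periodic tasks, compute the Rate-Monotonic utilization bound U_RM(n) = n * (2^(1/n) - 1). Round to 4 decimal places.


Compute 2^(1/86) = 1.0080924190
Subtract 1: 1.0080924190 - 1 = 0.0080924190
Multiply by n: 86 * 0.0080924190 = 0.6959480340
Round to 4 dp: 0.6959

0.6959


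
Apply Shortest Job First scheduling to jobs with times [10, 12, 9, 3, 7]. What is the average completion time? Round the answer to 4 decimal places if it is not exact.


SJF order (ascending): [3, 7, 9, 10, 12]
Completion times:
  Job 1: burst=3, C=3
  Job 2: burst=7, C=10
  Job 3: burst=9, C=19
  Job 4: burst=10, C=29
  Job 5: burst=12, C=41
Average completion = 102/5 = 20.4

20.4


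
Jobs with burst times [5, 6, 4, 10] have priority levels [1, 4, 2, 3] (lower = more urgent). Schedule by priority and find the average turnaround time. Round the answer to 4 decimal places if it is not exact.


Sort by priority (ascending = highest first):
Order: [(1, 5), (2, 4), (3, 10), (4, 6)]
Completion times:
  Priority 1, burst=5, C=5
  Priority 2, burst=4, C=9
  Priority 3, burst=10, C=19
  Priority 4, burst=6, C=25
Average turnaround = 58/4 = 14.5

14.5


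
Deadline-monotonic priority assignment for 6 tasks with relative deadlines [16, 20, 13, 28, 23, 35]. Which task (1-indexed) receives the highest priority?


Sort tasks by relative deadline (ascending):
  Task 3: deadline = 13
  Task 1: deadline = 16
  Task 2: deadline = 20
  Task 5: deadline = 23
  Task 4: deadline = 28
  Task 6: deadline = 35
Priority order (highest first): [3, 1, 2, 5, 4, 6]
Highest priority task = 3

3


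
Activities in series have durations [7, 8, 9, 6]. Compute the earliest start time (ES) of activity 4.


Activity 4 starts after activities 1 through 3 complete.
Predecessor durations: [7, 8, 9]
ES = 7 + 8 + 9 = 24

24


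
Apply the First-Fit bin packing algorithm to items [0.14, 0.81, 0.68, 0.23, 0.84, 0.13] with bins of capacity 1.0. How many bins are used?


Place items sequentially using First-Fit:
  Item 0.14 -> new Bin 1
  Item 0.81 -> Bin 1 (now 0.95)
  Item 0.68 -> new Bin 2
  Item 0.23 -> Bin 2 (now 0.91)
  Item 0.84 -> new Bin 3
  Item 0.13 -> Bin 3 (now 0.97)
Total bins used = 3

3


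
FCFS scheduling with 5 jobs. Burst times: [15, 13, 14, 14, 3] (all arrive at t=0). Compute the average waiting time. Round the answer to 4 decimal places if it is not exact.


FCFS order (as given): [15, 13, 14, 14, 3]
Waiting times:
  Job 1: wait = 0
  Job 2: wait = 15
  Job 3: wait = 28
  Job 4: wait = 42
  Job 5: wait = 56
Sum of waiting times = 141
Average waiting time = 141/5 = 28.2

28.2


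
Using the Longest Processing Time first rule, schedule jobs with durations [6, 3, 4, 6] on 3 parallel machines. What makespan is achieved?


Sort jobs in decreasing order (LPT): [6, 6, 4, 3]
Assign each job to the least loaded machine:
  Machine 1: jobs [6], load = 6
  Machine 2: jobs [6], load = 6
  Machine 3: jobs [4, 3], load = 7
Makespan = max load = 7

7


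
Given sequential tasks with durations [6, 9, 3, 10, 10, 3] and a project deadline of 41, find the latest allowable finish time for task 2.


LF(activity 2) = deadline - sum of successor durations
Successors: activities 3 through 6 with durations [3, 10, 10, 3]
Sum of successor durations = 26
LF = 41 - 26 = 15

15


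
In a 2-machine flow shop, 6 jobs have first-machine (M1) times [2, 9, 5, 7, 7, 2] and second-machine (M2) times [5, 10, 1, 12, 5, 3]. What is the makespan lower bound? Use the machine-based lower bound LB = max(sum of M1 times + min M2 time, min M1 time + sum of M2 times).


LB1 = sum(M1 times) + min(M2 times) = 32 + 1 = 33
LB2 = min(M1 times) + sum(M2 times) = 2 + 36 = 38
Lower bound = max(LB1, LB2) = max(33, 38) = 38

38


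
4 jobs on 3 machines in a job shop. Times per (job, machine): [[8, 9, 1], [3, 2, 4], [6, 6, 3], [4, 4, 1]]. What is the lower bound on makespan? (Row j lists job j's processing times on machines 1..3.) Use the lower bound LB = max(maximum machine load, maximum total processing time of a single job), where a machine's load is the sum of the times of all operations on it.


Machine loads:
  Machine 1: 8 + 3 + 6 + 4 = 21
  Machine 2: 9 + 2 + 6 + 4 = 21
  Machine 3: 1 + 4 + 3 + 1 = 9
Max machine load = 21
Job totals:
  Job 1: 18
  Job 2: 9
  Job 3: 15
  Job 4: 9
Max job total = 18
Lower bound = max(21, 18) = 21

21


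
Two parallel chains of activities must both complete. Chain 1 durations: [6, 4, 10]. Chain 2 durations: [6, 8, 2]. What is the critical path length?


Path A total = 6 + 4 + 10 = 20
Path B total = 6 + 8 + 2 = 16
Critical path = longest path = max(20, 16) = 20

20


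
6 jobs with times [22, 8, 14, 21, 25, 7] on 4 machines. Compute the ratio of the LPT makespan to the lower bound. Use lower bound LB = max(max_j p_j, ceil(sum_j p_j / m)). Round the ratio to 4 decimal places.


LPT order: [25, 22, 21, 14, 8, 7]
Machine loads after assignment: [25, 22, 28, 22]
LPT makespan = 28
Lower bound = max(max_job, ceil(total/4)) = max(25, 25) = 25
Ratio = 28 / 25 = 1.12

1.12


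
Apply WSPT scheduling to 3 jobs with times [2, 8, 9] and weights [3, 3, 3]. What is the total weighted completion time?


Compute p/w ratios and sort ascending (WSPT): [(2, 3), (8, 3), (9, 3)]
Compute weighted completion times:
  Job (p=2,w=3): C=2, w*C=3*2=6
  Job (p=8,w=3): C=10, w*C=3*10=30
  Job (p=9,w=3): C=19, w*C=3*19=57
Total weighted completion time = 93

93


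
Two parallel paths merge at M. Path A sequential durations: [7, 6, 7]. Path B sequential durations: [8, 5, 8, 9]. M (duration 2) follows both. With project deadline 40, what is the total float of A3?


Forward pass: ES(A3) = sum of predecessors on chain A = 13
EF = ES + duration = 13 + 7 = 20
Backward pass: LF(M) = deadline = 40; LS(M) = 40 - 2 = 38
LF(A3) = LS(M) - sum(successors on chain A) = 38 - 0 = 38
LS = LF - duration = 38 - 7 = 31
Total float = LS - ES = 31 - 13 = 18

18


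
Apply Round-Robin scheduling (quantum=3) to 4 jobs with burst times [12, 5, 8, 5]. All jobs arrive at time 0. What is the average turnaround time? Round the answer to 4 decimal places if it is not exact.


Time quantum = 3
Execution trace:
  J1 runs 3 units, time = 3
  J2 runs 3 units, time = 6
  J3 runs 3 units, time = 9
  J4 runs 3 units, time = 12
  J1 runs 3 units, time = 15
  J2 runs 2 units, time = 17
  J3 runs 3 units, time = 20
  J4 runs 2 units, time = 22
  J1 runs 3 units, time = 25
  J3 runs 2 units, time = 27
  J1 runs 3 units, time = 30
Finish times: [30, 17, 27, 22]
Average turnaround = 96/4 = 24.0

24.0


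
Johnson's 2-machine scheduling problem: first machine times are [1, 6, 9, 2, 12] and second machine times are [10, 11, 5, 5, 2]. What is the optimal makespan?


Apply Johnson's rule:
  Group 1 (a <= b): [(1, 1, 10), (4, 2, 5), (2, 6, 11)]
  Group 2 (a > b): [(3, 9, 5), (5, 12, 2)]
Optimal job order: [1, 4, 2, 3, 5]
Schedule:
  Job 1: M1 done at 1, M2 done at 11
  Job 4: M1 done at 3, M2 done at 16
  Job 2: M1 done at 9, M2 done at 27
  Job 3: M1 done at 18, M2 done at 32
  Job 5: M1 done at 30, M2 done at 34
Makespan = 34

34


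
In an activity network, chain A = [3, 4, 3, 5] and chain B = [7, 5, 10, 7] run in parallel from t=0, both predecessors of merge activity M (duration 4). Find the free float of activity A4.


ES(A4) = sum of predecessors on chain A = 10
EF(A4) = ES + duration = 10 + 5 = 15
Successor of A4 is M. ES(M) = max(sum(A), sum(B)) = max(15, 29) = 29
Free float = ES(successor) - EF(current) = 29 - 15 = 14

14


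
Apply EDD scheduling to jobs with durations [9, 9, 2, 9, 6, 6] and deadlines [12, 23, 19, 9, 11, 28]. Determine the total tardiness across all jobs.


Sort by due date (EDD order): [(9, 9), (6, 11), (9, 12), (2, 19), (9, 23), (6, 28)]
Compute completion times and tardiness:
  Job 1: p=9, d=9, C=9, tardiness=max(0,9-9)=0
  Job 2: p=6, d=11, C=15, tardiness=max(0,15-11)=4
  Job 3: p=9, d=12, C=24, tardiness=max(0,24-12)=12
  Job 4: p=2, d=19, C=26, tardiness=max(0,26-19)=7
  Job 5: p=9, d=23, C=35, tardiness=max(0,35-23)=12
  Job 6: p=6, d=28, C=41, tardiness=max(0,41-28)=13
Total tardiness = 48

48


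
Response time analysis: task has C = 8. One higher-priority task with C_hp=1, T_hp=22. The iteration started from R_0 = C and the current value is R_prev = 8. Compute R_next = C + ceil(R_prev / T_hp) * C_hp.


R_next = C + ceil(R_prev / T_hp) * C_hp
ceil(8 / 22) = ceil(0.3636) = 1
Interference = 1 * 1 = 1
R_next = 8 + 1 = 9

9


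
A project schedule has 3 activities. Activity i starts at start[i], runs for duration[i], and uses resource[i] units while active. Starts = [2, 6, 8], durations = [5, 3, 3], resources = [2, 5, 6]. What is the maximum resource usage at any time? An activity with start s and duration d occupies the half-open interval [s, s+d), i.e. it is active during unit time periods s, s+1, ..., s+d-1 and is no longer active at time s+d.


Each activity i is active on [start_i, start_i + duration_i).
Compute total resource usage per time slot:
  t=0: active resources = [], total = 0
  t=1: active resources = [], total = 0
  t=2: active resources = [2], total = 2
  t=3: active resources = [2], total = 2
  t=4: active resources = [2], total = 2
  t=5: active resources = [2], total = 2
  t=6: active resources = [2, 5], total = 7
  t=7: active resources = [5], total = 5
  t=8: active resources = [5, 6], total = 11
  t=9: active resources = [6], total = 6
  t=10: active resources = [6], total = 6
Peak resource demand = 11

11


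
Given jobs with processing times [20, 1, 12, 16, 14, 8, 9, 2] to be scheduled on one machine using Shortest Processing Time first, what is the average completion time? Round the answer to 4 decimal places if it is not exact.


Sort jobs by processing time (SPT order): [1, 2, 8, 9, 12, 14, 16, 20]
Compute completion times sequentially:
  Job 1: processing = 1, completes at 1
  Job 2: processing = 2, completes at 3
  Job 3: processing = 8, completes at 11
  Job 4: processing = 9, completes at 20
  Job 5: processing = 12, completes at 32
  Job 6: processing = 14, completes at 46
  Job 7: processing = 16, completes at 62
  Job 8: processing = 20, completes at 82
Sum of completion times = 257
Average completion time = 257/8 = 32.125

32.125


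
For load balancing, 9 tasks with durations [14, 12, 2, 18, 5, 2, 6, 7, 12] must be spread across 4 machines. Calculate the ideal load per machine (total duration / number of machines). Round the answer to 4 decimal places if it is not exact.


Total processing time = 14 + 12 + 2 + 18 + 5 + 2 + 6 + 7 + 12 = 78
Number of machines = 4
Ideal balanced load = 78 / 4 = 19.5

19.5


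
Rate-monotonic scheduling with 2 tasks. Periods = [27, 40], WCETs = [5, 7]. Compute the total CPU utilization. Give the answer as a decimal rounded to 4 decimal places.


Compute individual utilizations (exact fractions):
  Task 1: C/T = 5/27 (approx. 0.1852)
  Task 2: C/T = 7/40 (approx. 0.175)
Total utilization U = 5/27 + 7/40 = 389/1080
Rounded to 4 decimal places: U = 0.3602
RM (Liu & Layland) bound for 2 tasks = 0.828427; compare with U = 389/1080 (approx. 0.360185)
U <= bound, so schedulable by RM sufficient condition.

0.3602


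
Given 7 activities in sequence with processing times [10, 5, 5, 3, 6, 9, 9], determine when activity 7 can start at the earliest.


Activity 7 starts after activities 1 through 6 complete.
Predecessor durations: [10, 5, 5, 3, 6, 9]
ES = 10 + 5 + 5 + 3 + 6 + 9 = 38

38


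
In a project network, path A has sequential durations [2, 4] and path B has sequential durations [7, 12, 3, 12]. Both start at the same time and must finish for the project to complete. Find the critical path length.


Path A total = 2 + 4 = 6
Path B total = 7 + 12 + 3 + 12 = 34
Critical path = longest path = max(6, 34) = 34

34


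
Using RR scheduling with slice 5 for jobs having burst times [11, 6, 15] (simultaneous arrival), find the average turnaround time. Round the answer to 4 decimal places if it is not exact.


Time quantum = 5
Execution trace:
  J1 runs 5 units, time = 5
  J2 runs 5 units, time = 10
  J3 runs 5 units, time = 15
  J1 runs 5 units, time = 20
  J2 runs 1 units, time = 21
  J3 runs 5 units, time = 26
  J1 runs 1 units, time = 27
  J3 runs 5 units, time = 32
Finish times: [27, 21, 32]
Average turnaround = 80/3 = 26.6667

26.6667


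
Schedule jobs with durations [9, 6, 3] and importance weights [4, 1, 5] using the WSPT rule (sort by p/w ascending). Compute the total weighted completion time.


Compute p/w ratios and sort ascending (WSPT): [(3, 5), (9, 4), (6, 1)]
Compute weighted completion times:
  Job (p=3,w=5): C=3, w*C=5*3=15
  Job (p=9,w=4): C=12, w*C=4*12=48
  Job (p=6,w=1): C=18, w*C=1*18=18
Total weighted completion time = 81

81


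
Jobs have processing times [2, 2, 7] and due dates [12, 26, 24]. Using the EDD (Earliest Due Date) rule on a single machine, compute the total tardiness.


Sort by due date (EDD order): [(2, 12), (7, 24), (2, 26)]
Compute completion times and tardiness:
  Job 1: p=2, d=12, C=2, tardiness=max(0,2-12)=0
  Job 2: p=7, d=24, C=9, tardiness=max(0,9-24)=0
  Job 3: p=2, d=26, C=11, tardiness=max(0,11-26)=0
Total tardiness = 0

0


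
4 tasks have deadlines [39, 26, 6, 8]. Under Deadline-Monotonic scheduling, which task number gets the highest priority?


Sort tasks by relative deadline (ascending):
  Task 3: deadline = 6
  Task 4: deadline = 8
  Task 2: deadline = 26
  Task 1: deadline = 39
Priority order (highest first): [3, 4, 2, 1]
Highest priority task = 3

3


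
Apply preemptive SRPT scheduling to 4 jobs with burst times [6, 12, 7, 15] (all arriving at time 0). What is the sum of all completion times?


Since all jobs arrive at t=0, SRPT equals SPT ordering.
SPT order: [6, 7, 12, 15]
Completion times:
  Job 1: p=6, C=6
  Job 2: p=7, C=13
  Job 3: p=12, C=25
  Job 4: p=15, C=40
Total completion time = 6 + 13 + 25 + 40 = 84

84


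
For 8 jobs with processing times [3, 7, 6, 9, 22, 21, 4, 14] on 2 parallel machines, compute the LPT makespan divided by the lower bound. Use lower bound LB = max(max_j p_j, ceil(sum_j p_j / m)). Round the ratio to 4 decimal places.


LPT order: [22, 21, 14, 9, 7, 6, 4, 3]
Machine loads after assignment: [42, 44]
LPT makespan = 44
Lower bound = max(max_job, ceil(total/2)) = max(22, 43) = 43
Ratio = 44 / 43 = 1.0233

1.0233


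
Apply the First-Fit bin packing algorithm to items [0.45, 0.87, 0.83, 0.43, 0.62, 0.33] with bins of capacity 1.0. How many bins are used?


Place items sequentially using First-Fit:
  Item 0.45 -> new Bin 1
  Item 0.87 -> new Bin 2
  Item 0.83 -> new Bin 3
  Item 0.43 -> Bin 1 (now 0.88)
  Item 0.62 -> new Bin 4
  Item 0.33 -> Bin 4 (now 0.95)
Total bins used = 4

4


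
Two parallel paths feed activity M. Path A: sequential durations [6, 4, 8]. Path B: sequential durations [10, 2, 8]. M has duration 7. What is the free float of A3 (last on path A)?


ES(A3) = sum of predecessors on chain A = 10
EF(A3) = ES + duration = 10 + 8 = 18
Successor of A3 is M. ES(M) = max(sum(A), sum(B)) = max(18, 20) = 20
Free float = ES(successor) - EF(current) = 20 - 18 = 2

2


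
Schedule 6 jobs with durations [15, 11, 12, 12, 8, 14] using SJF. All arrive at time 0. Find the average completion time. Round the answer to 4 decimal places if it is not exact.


SJF order (ascending): [8, 11, 12, 12, 14, 15]
Completion times:
  Job 1: burst=8, C=8
  Job 2: burst=11, C=19
  Job 3: burst=12, C=31
  Job 4: burst=12, C=43
  Job 5: burst=14, C=57
  Job 6: burst=15, C=72
Average completion = 230/6 = 38.3333

38.3333


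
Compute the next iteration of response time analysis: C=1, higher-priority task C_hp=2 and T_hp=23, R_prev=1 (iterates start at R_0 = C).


R_next = C + ceil(R_prev / T_hp) * C_hp
ceil(1 / 23) = ceil(0.0435) = 1
Interference = 1 * 2 = 2
R_next = 1 + 2 = 3

3


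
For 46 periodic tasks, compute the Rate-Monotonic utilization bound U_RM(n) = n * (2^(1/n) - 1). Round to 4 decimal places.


Compute 2^(1/46) = 1.0151825180
Subtract 1: 1.0151825180 - 1 = 0.0151825180
Multiply by n: 46 * 0.0151825180 = 0.6983958280
Round to 4 dp: 0.6984

0.6984


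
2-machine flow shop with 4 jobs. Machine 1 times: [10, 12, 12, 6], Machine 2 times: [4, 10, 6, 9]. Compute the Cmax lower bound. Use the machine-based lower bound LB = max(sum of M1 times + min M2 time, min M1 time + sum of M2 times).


LB1 = sum(M1 times) + min(M2 times) = 40 + 4 = 44
LB2 = min(M1 times) + sum(M2 times) = 6 + 29 = 35
Lower bound = max(LB1, LB2) = max(44, 35) = 44

44


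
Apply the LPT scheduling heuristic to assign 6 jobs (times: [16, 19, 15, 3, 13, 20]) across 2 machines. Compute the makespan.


Sort jobs in decreasing order (LPT): [20, 19, 16, 15, 13, 3]
Assign each job to the least loaded machine:
  Machine 1: jobs [20, 15, 13], load = 48
  Machine 2: jobs [19, 16, 3], load = 38
Makespan = max load = 48

48


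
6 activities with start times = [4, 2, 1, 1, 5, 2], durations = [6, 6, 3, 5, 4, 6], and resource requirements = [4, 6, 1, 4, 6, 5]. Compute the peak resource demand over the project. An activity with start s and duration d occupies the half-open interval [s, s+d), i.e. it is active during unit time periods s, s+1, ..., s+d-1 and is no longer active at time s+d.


Each activity i is active on [start_i, start_i + duration_i).
Compute total resource usage per time slot:
  t=0: active resources = [], total = 0
  t=1: active resources = [1, 4], total = 5
  t=2: active resources = [6, 1, 4, 5], total = 16
  t=3: active resources = [6, 1, 4, 5], total = 16
  t=4: active resources = [4, 6, 4, 5], total = 19
  t=5: active resources = [4, 6, 4, 6, 5], total = 25
  t=6: active resources = [4, 6, 6, 5], total = 21
  t=7: active resources = [4, 6, 6, 5], total = 21
  t=8: active resources = [4, 6], total = 10
  t=9: active resources = [4], total = 4
Peak resource demand = 25

25


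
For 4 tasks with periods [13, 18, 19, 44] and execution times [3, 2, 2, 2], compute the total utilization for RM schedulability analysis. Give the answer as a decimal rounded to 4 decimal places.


Compute individual utilizations (exact fractions):
  Task 1: C/T = 3/13 (approx. 0.2308)
  Task 2: C/T = 2/18 = 1/9 (approx. 0.1111)
  Task 3: C/T = 2/19 (approx. 0.1053)
  Task 4: C/T = 2/44 = 1/22 (approx. 0.0455)
Total utilization U = 3/13 + 1/9 + 2/19 + 1/22 = 24091/48906
Rounded to 4 decimal places: U = 0.4926
RM (Liu & Layland) bound for 4 tasks = 0.756828; compare with U = 24091/48906 (approx. 0.492598)
U <= bound, so schedulable by RM sufficient condition.

0.4926


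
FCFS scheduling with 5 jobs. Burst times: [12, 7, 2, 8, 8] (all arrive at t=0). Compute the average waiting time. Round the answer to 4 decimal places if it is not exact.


FCFS order (as given): [12, 7, 2, 8, 8]
Waiting times:
  Job 1: wait = 0
  Job 2: wait = 12
  Job 3: wait = 19
  Job 4: wait = 21
  Job 5: wait = 29
Sum of waiting times = 81
Average waiting time = 81/5 = 16.2

16.2


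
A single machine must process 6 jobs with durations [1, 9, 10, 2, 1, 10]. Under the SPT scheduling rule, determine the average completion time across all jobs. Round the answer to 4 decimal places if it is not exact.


Sort jobs by processing time (SPT order): [1, 1, 2, 9, 10, 10]
Compute completion times sequentially:
  Job 1: processing = 1, completes at 1
  Job 2: processing = 1, completes at 2
  Job 3: processing = 2, completes at 4
  Job 4: processing = 9, completes at 13
  Job 5: processing = 10, completes at 23
  Job 6: processing = 10, completes at 33
Sum of completion times = 76
Average completion time = 76/6 = 12.6667

12.6667


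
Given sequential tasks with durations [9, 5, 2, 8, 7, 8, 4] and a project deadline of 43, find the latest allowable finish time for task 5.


LF(activity 5) = deadline - sum of successor durations
Successors: activities 6 through 7 with durations [8, 4]
Sum of successor durations = 12
LF = 43 - 12 = 31

31


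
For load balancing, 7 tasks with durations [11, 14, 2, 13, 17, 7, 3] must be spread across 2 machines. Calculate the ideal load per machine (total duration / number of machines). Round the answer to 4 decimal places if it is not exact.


Total processing time = 11 + 14 + 2 + 13 + 17 + 7 + 3 = 67
Number of machines = 2
Ideal balanced load = 67 / 2 = 33.5

33.5


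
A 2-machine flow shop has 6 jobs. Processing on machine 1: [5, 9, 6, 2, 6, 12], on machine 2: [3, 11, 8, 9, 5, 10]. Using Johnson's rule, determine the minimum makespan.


Apply Johnson's rule:
  Group 1 (a <= b): [(4, 2, 9), (3, 6, 8), (2, 9, 11)]
  Group 2 (a > b): [(6, 12, 10), (5, 6, 5), (1, 5, 3)]
Optimal job order: [4, 3, 2, 6, 5, 1]
Schedule:
  Job 4: M1 done at 2, M2 done at 11
  Job 3: M1 done at 8, M2 done at 19
  Job 2: M1 done at 17, M2 done at 30
  Job 6: M1 done at 29, M2 done at 40
  Job 5: M1 done at 35, M2 done at 45
  Job 1: M1 done at 40, M2 done at 48
Makespan = 48

48


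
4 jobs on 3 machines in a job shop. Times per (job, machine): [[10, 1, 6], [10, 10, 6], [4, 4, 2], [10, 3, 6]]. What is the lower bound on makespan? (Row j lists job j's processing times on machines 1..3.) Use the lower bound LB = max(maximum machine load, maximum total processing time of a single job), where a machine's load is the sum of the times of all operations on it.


Machine loads:
  Machine 1: 10 + 10 + 4 + 10 = 34
  Machine 2: 1 + 10 + 4 + 3 = 18
  Machine 3: 6 + 6 + 2 + 6 = 20
Max machine load = 34
Job totals:
  Job 1: 17
  Job 2: 26
  Job 3: 10
  Job 4: 19
Max job total = 26
Lower bound = max(34, 26) = 34

34


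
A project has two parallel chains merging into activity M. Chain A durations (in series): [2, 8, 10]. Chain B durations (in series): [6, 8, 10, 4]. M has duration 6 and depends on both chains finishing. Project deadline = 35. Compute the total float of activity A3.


Forward pass: ES(A3) = sum of predecessors on chain A = 10
EF = ES + duration = 10 + 10 = 20
Backward pass: LF(M) = deadline = 35; LS(M) = 35 - 6 = 29
LF(A3) = LS(M) - sum(successors on chain A) = 29 - 0 = 29
LS = LF - duration = 29 - 10 = 19
Total float = LS - ES = 19 - 10 = 9

9


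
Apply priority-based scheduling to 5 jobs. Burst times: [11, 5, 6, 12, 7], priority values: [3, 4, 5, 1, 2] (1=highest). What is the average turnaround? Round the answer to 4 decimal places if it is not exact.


Sort by priority (ascending = highest first):
Order: [(1, 12), (2, 7), (3, 11), (4, 5), (5, 6)]
Completion times:
  Priority 1, burst=12, C=12
  Priority 2, burst=7, C=19
  Priority 3, burst=11, C=30
  Priority 4, burst=5, C=35
  Priority 5, burst=6, C=41
Average turnaround = 137/5 = 27.4

27.4


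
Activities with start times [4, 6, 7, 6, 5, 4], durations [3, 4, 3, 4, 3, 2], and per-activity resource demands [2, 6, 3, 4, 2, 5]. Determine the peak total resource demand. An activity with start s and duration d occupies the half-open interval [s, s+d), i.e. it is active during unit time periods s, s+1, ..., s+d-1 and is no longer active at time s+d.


Each activity i is active on [start_i, start_i + duration_i).
Compute total resource usage per time slot:
  t=0: active resources = [], total = 0
  t=1: active resources = [], total = 0
  t=2: active resources = [], total = 0
  t=3: active resources = [], total = 0
  t=4: active resources = [2, 5], total = 7
  t=5: active resources = [2, 2, 5], total = 9
  t=6: active resources = [2, 6, 4, 2], total = 14
  t=7: active resources = [6, 3, 4, 2], total = 15
  t=8: active resources = [6, 3, 4], total = 13
  t=9: active resources = [6, 3, 4], total = 13
Peak resource demand = 15

15


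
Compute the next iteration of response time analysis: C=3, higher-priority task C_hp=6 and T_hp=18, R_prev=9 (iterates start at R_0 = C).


R_next = C + ceil(R_prev / T_hp) * C_hp
ceil(9 / 18) = ceil(0.5) = 1
Interference = 1 * 6 = 6
R_next = 3 + 6 = 9
R_next = R_prev, so the iteration has converged (response time = 9).

9


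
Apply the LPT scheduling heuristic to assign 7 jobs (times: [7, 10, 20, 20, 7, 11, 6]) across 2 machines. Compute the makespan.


Sort jobs in decreasing order (LPT): [20, 20, 11, 10, 7, 7, 6]
Assign each job to the least loaded machine:
  Machine 1: jobs [20, 11, 7], load = 38
  Machine 2: jobs [20, 10, 7, 6], load = 43
Makespan = max load = 43

43


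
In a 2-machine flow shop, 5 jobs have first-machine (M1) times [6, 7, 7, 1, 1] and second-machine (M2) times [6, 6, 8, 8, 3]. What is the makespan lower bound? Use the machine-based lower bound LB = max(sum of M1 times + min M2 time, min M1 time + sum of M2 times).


LB1 = sum(M1 times) + min(M2 times) = 22 + 3 = 25
LB2 = min(M1 times) + sum(M2 times) = 1 + 31 = 32
Lower bound = max(LB1, LB2) = max(25, 32) = 32

32


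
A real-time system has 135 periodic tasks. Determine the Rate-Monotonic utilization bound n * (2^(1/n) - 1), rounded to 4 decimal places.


Compute 2^(1/135) = 1.0051476273
Subtract 1: 1.0051476273 - 1 = 0.0051476273
Multiply by n: 135 * 0.0051476273 = 0.6949296855
Round to 4 dp: 0.6949

0.6949


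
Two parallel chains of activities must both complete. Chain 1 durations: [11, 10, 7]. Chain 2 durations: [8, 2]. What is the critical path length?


Path A total = 11 + 10 + 7 = 28
Path B total = 8 + 2 = 10
Critical path = longest path = max(28, 10) = 28

28


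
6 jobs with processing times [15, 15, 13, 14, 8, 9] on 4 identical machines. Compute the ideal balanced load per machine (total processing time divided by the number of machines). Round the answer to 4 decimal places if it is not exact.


Total processing time = 15 + 15 + 13 + 14 + 8 + 9 = 74
Number of machines = 4
Ideal balanced load = 74 / 4 = 18.5

18.5


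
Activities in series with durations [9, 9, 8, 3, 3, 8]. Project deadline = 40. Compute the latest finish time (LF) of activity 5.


LF(activity 5) = deadline - sum of successor durations
Successors: activities 6 through 6 with durations [8]
Sum of successor durations = 8
LF = 40 - 8 = 32

32


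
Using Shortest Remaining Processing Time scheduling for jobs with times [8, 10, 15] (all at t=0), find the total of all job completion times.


Since all jobs arrive at t=0, SRPT equals SPT ordering.
SPT order: [8, 10, 15]
Completion times:
  Job 1: p=8, C=8
  Job 2: p=10, C=18
  Job 3: p=15, C=33
Total completion time = 8 + 18 + 33 = 59

59


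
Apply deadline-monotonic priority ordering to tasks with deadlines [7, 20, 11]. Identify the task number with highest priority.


Sort tasks by relative deadline (ascending):
  Task 1: deadline = 7
  Task 3: deadline = 11
  Task 2: deadline = 20
Priority order (highest first): [1, 3, 2]
Highest priority task = 1

1


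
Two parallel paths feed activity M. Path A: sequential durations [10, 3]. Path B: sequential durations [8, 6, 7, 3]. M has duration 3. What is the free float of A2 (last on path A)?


ES(A2) = sum of predecessors on chain A = 10
EF(A2) = ES + duration = 10 + 3 = 13
Successor of A2 is M. ES(M) = max(sum(A), sum(B)) = max(13, 24) = 24
Free float = ES(successor) - EF(current) = 24 - 13 = 11

11


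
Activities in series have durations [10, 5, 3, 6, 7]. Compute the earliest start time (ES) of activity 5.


Activity 5 starts after activities 1 through 4 complete.
Predecessor durations: [10, 5, 3, 6]
ES = 10 + 5 + 3 + 6 = 24

24


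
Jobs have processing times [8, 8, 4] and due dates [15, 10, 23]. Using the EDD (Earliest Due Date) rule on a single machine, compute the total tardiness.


Sort by due date (EDD order): [(8, 10), (8, 15), (4, 23)]
Compute completion times and tardiness:
  Job 1: p=8, d=10, C=8, tardiness=max(0,8-10)=0
  Job 2: p=8, d=15, C=16, tardiness=max(0,16-15)=1
  Job 3: p=4, d=23, C=20, tardiness=max(0,20-23)=0
Total tardiness = 1

1


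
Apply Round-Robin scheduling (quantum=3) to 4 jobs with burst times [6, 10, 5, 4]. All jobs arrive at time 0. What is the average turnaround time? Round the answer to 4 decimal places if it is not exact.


Time quantum = 3
Execution trace:
  J1 runs 3 units, time = 3
  J2 runs 3 units, time = 6
  J3 runs 3 units, time = 9
  J4 runs 3 units, time = 12
  J1 runs 3 units, time = 15
  J2 runs 3 units, time = 18
  J3 runs 2 units, time = 20
  J4 runs 1 units, time = 21
  J2 runs 3 units, time = 24
  J2 runs 1 units, time = 25
Finish times: [15, 25, 20, 21]
Average turnaround = 81/4 = 20.25

20.25


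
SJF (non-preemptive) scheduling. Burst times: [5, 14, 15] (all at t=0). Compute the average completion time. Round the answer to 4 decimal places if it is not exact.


SJF order (ascending): [5, 14, 15]
Completion times:
  Job 1: burst=5, C=5
  Job 2: burst=14, C=19
  Job 3: burst=15, C=34
Average completion = 58/3 = 19.3333

19.3333


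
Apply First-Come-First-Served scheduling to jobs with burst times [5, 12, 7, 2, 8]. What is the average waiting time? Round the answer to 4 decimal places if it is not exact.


FCFS order (as given): [5, 12, 7, 2, 8]
Waiting times:
  Job 1: wait = 0
  Job 2: wait = 5
  Job 3: wait = 17
  Job 4: wait = 24
  Job 5: wait = 26
Sum of waiting times = 72
Average waiting time = 72/5 = 14.4

14.4


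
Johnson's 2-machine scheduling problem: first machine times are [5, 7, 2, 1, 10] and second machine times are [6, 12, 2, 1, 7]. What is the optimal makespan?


Apply Johnson's rule:
  Group 1 (a <= b): [(4, 1, 1), (3, 2, 2), (1, 5, 6), (2, 7, 12)]
  Group 2 (a > b): [(5, 10, 7)]
Optimal job order: [4, 3, 1, 2, 5]
Schedule:
  Job 4: M1 done at 1, M2 done at 2
  Job 3: M1 done at 3, M2 done at 5
  Job 1: M1 done at 8, M2 done at 14
  Job 2: M1 done at 15, M2 done at 27
  Job 5: M1 done at 25, M2 done at 34
Makespan = 34

34


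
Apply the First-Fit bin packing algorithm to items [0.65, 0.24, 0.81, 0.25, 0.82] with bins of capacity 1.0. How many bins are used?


Place items sequentially using First-Fit:
  Item 0.65 -> new Bin 1
  Item 0.24 -> Bin 1 (now 0.89)
  Item 0.81 -> new Bin 2
  Item 0.25 -> new Bin 3
  Item 0.82 -> new Bin 4
Total bins used = 4

4


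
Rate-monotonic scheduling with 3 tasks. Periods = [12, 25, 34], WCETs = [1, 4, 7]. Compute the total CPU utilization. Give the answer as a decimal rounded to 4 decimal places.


Compute individual utilizations (exact fractions):
  Task 1: C/T = 1/12 (approx. 0.0833)
  Task 2: C/T = 4/25 (approx. 0.16)
  Task 3: C/T = 7/34 (approx. 0.2059)
Total utilization U = 1/12 + 4/25 + 7/34 = 2291/5100
Rounded to 4 decimal places: U = 0.4492
RM (Liu & Layland) bound for 3 tasks = 0.779763; compare with U = 2291/5100 (approx. 0.449216)
U <= bound, so schedulable by RM sufficient condition.

0.4492


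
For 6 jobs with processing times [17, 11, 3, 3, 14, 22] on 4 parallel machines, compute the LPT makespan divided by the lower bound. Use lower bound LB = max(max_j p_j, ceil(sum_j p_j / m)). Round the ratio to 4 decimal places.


LPT order: [22, 17, 14, 11, 3, 3]
Machine loads after assignment: [22, 17, 17, 14]
LPT makespan = 22
Lower bound = max(max_job, ceil(total/4)) = max(22, 18) = 22
Ratio = 22 / 22 = 1.0

1.0


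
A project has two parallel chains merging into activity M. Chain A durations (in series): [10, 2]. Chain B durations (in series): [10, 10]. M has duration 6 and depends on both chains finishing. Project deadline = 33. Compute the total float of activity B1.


Forward pass: ES(B1) = sum of predecessors on chain B = 0
EF = ES + duration = 0 + 10 = 10
Backward pass: LF(M) = deadline = 33; LS(M) = 33 - 6 = 27
LF(B1) = LS(M) - sum(successors on chain B) = 27 - 10 = 17
LS = LF - duration = 17 - 10 = 7
Total float = LS - ES = 7 - 0 = 7

7


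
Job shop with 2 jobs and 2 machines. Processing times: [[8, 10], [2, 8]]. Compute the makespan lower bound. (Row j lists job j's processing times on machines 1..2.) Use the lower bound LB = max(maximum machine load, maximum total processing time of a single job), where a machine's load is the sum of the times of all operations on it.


Machine loads:
  Machine 1: 8 + 2 = 10
  Machine 2: 10 + 8 = 18
Max machine load = 18
Job totals:
  Job 1: 18
  Job 2: 10
Max job total = 18
Lower bound = max(18, 18) = 18

18


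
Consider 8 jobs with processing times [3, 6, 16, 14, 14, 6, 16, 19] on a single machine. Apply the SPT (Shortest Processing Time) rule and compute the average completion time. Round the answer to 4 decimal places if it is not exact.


Sort jobs by processing time (SPT order): [3, 6, 6, 14, 14, 16, 16, 19]
Compute completion times sequentially:
  Job 1: processing = 3, completes at 3
  Job 2: processing = 6, completes at 9
  Job 3: processing = 6, completes at 15
  Job 4: processing = 14, completes at 29
  Job 5: processing = 14, completes at 43
  Job 6: processing = 16, completes at 59
  Job 7: processing = 16, completes at 75
  Job 8: processing = 19, completes at 94
Sum of completion times = 327
Average completion time = 327/8 = 40.875

40.875


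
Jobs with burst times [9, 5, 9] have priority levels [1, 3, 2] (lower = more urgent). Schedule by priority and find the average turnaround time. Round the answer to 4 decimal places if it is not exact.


Sort by priority (ascending = highest first):
Order: [(1, 9), (2, 9), (3, 5)]
Completion times:
  Priority 1, burst=9, C=9
  Priority 2, burst=9, C=18
  Priority 3, burst=5, C=23
Average turnaround = 50/3 = 16.6667

16.6667


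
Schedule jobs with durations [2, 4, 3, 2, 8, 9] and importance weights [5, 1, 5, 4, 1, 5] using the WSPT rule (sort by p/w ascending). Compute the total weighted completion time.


Compute p/w ratios and sort ascending (WSPT): [(2, 5), (2, 4), (3, 5), (9, 5), (4, 1), (8, 1)]
Compute weighted completion times:
  Job (p=2,w=5): C=2, w*C=5*2=10
  Job (p=2,w=4): C=4, w*C=4*4=16
  Job (p=3,w=5): C=7, w*C=5*7=35
  Job (p=9,w=5): C=16, w*C=5*16=80
  Job (p=4,w=1): C=20, w*C=1*20=20
  Job (p=8,w=1): C=28, w*C=1*28=28
Total weighted completion time = 189

189


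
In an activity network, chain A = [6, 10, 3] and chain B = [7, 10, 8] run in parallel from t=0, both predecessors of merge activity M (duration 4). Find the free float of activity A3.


ES(A3) = sum of predecessors on chain A = 16
EF(A3) = ES + duration = 16 + 3 = 19
Successor of A3 is M. ES(M) = max(sum(A), sum(B)) = max(19, 25) = 25
Free float = ES(successor) - EF(current) = 25 - 19 = 6

6


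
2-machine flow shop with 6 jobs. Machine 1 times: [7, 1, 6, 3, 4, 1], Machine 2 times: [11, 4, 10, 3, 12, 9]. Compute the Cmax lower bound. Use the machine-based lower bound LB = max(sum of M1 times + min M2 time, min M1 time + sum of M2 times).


LB1 = sum(M1 times) + min(M2 times) = 22 + 3 = 25
LB2 = min(M1 times) + sum(M2 times) = 1 + 49 = 50
Lower bound = max(LB1, LB2) = max(25, 50) = 50

50


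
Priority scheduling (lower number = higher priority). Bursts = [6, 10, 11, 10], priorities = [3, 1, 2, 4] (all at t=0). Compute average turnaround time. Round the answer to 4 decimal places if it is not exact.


Sort by priority (ascending = highest first):
Order: [(1, 10), (2, 11), (3, 6), (4, 10)]
Completion times:
  Priority 1, burst=10, C=10
  Priority 2, burst=11, C=21
  Priority 3, burst=6, C=27
  Priority 4, burst=10, C=37
Average turnaround = 95/4 = 23.75

23.75
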